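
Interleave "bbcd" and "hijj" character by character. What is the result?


Interleaving "bbcd" and "hijj":
  Position 0: 'b' from first, 'h' from second => "bh"
  Position 1: 'b' from first, 'i' from second => "bi"
  Position 2: 'c' from first, 'j' from second => "cj"
  Position 3: 'd' from first, 'j' from second => "dj"
Result: bhbicjdj

bhbicjdj


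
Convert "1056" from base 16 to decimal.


Input: "1056" in base 16
Positional expansion:
  Digit '1' (value 1) x 16^3 = 4096
  Digit '0' (value 0) x 16^2 = 0
  Digit '5' (value 5) x 16^1 = 80
  Digit '6' (value 6) x 16^0 = 6
Sum = 4182

4182


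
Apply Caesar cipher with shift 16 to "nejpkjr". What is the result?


Caesar cipher: shift "nejpkjr" by 16
  'n' (pos 13) + 16 = pos 3 = 'd'
  'e' (pos 4) + 16 = pos 20 = 'u'
  'j' (pos 9) + 16 = pos 25 = 'z'
  'p' (pos 15) + 16 = pos 5 = 'f'
  'k' (pos 10) + 16 = pos 0 = 'a'
  'j' (pos 9) + 16 = pos 25 = 'z'
  'r' (pos 17) + 16 = pos 7 = 'h'
Result: duzfazh

duzfazh


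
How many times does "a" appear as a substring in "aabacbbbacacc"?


Searching for "a" in "aabacbbbacacc"
Scanning each position:
  Position 0: "a" => MATCH
  Position 1: "a" => MATCH
  Position 2: "b" => no
  Position 3: "a" => MATCH
  Position 4: "c" => no
  Position 5: "b" => no
  Position 6: "b" => no
  Position 7: "b" => no
  Position 8: "a" => MATCH
  Position 9: "c" => no
  Position 10: "a" => MATCH
  Position 11: "c" => no
  Position 12: "c" => no
Total occurrences: 5

5


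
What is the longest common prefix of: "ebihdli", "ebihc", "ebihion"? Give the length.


Words: ebihdli, ebihc, ebihion
  Position 0: all 'e' => match
  Position 1: all 'b' => match
  Position 2: all 'i' => match
  Position 3: all 'h' => match
  Position 4: ('d', 'c', 'i') => mismatch, stop
LCP = "ebih" (length 4)

4


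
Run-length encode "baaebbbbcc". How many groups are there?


Input: baaebbbbcc
Scanning for consecutive runs:
  Group 1: 'b' x 1 (positions 0-0)
  Group 2: 'a' x 2 (positions 1-2)
  Group 3: 'e' x 1 (positions 3-3)
  Group 4: 'b' x 4 (positions 4-7)
  Group 5: 'c' x 2 (positions 8-9)
Total groups: 5

5


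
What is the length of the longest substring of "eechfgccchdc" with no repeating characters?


Input: "eechfgccchdc"
Sliding window (track last position of each char):
  Position 0 ('e'): window [0,0] length 1 -- new best
  Position 1 ('e'): repeat (last at 0), move window start to 1
  Position 1 ('e'): window [1,1] length 1
  Position 2 ('c'): window [1,2] length 2 -- new best
  Position 3 ('h'): window [1,3] length 3 -- new best
  Position 4 ('f'): window [1,4] length 4 -- new best
  Position 5 ('g'): window [1,5] length 5 -- new best
  Position 6 ('c'): repeat (last at 2), move window start to 3
  Position 6 ('c'): window [3,6] length 4
  Position 7 ('c'): repeat (last at 6), move window start to 7
  Position 7 ('c'): window [7,7] length 1
  Position 8 ('c'): repeat (last at 7), move window start to 8
  Position 8 ('c'): window [8,8] length 1
  Position 9 ('h'): window [8,9] length 2
  Position 10 ('d'): window [8,10] length 3
  Position 11 ('c'): repeat (last at 8), move window start to 9
  Position 11 ('c'): window [9,11] length 3
Longest substring with no repeats: "echfg" with length 5

5


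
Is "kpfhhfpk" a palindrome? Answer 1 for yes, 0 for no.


Input: kpfhhfpk
Reversed: kpfhhfpk
  Compare pos 0 ('k') with pos 7 ('k'): match
  Compare pos 1 ('p') with pos 6 ('p'): match
  Compare pos 2 ('f') with pos 5 ('f'): match
  Compare pos 3 ('h') with pos 4 ('h'): match
Result: palindrome

1


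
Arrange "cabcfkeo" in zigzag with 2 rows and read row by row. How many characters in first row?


Zigzag "cabcfkeo" into 2 rows:
Placing characters:
  'c' => row 0
  'a' => row 1
  'b' => row 0
  'c' => row 1
  'f' => row 0
  'k' => row 1
  'e' => row 0
  'o' => row 1
Rows:
  Row 0: "cbfe"
  Row 1: "acko"
First row length: 4

4


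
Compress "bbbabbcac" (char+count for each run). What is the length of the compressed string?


Input: bbbabbcac
Runs:
  'b' x 3 => "b3"
  'a' x 1 => "a1"
  'b' x 2 => "b2"
  'c' x 1 => "c1"
  'a' x 1 => "a1"
  'c' x 1 => "c1"
Compressed: "b3a1b2c1a1c1"
Compressed length: 12

12


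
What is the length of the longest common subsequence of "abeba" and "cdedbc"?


LCS of "abeba" and "cdedbc"
DP table:
           c    d    e    d    b    c
      0    0    0    0    0    0    0
  a   0    0    0    0    0    0    0
  b   0    0    0    0    0    1    1
  e   0    0    0    1    1    1    1
  b   0    0    0    1    1    2    2
  a   0    0    0    1    1    2    2
LCS length = dp[5][6] = 2

2


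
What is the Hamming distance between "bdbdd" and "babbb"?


Comparing "bdbdd" and "babbb" position by position:
  Position 0: 'b' vs 'b' => same
  Position 1: 'd' vs 'a' => differ
  Position 2: 'b' vs 'b' => same
  Position 3: 'd' vs 'b' => differ
  Position 4: 'd' vs 'b' => differ
Total differences (Hamming distance): 3

3


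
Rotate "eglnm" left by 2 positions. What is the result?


Input: "eglnm", rotate left by 2
First 2 characters: "eg"
Remaining characters: "lnm"
Concatenate remaining + first: "lnm" + "eg" = "lnmeg"

lnmeg


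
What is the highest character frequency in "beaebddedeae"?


Input: beaebddedeae
Character counts:
  'a': 2
  'b': 2
  'd': 3
  'e': 5
Maximum frequency: 5

5


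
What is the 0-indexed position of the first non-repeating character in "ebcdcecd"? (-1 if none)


Input: ebcdcecd
Character frequencies:
  'b': 1
  'c': 3
  'd': 2
  'e': 2
Scanning left to right for freq == 1:
  Position 0 ('e'): freq=2, skip
  Position 1 ('b'): unique! => answer = 1

1


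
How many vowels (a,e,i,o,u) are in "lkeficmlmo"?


Input: lkeficmlmo
Checking each character:
  'l' at position 0: consonant
  'k' at position 1: consonant
  'e' at position 2: vowel (running total: 1)
  'f' at position 3: consonant
  'i' at position 4: vowel (running total: 2)
  'c' at position 5: consonant
  'm' at position 6: consonant
  'l' at position 7: consonant
  'm' at position 8: consonant
  'o' at position 9: vowel (running total: 3)
Total vowels: 3

3


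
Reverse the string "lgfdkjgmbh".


Input: lgfdkjgmbh
Reading characters right to left:
  Position 9: 'h'
  Position 8: 'b'
  Position 7: 'm'
  Position 6: 'g'
  Position 5: 'j'
  Position 4: 'k'
  Position 3: 'd'
  Position 2: 'f'
  Position 1: 'g'
  Position 0: 'l'
Reversed: hbmgjkdfgl

hbmgjkdfgl


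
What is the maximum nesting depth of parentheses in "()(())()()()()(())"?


Input: "()(())()()()()(())"
Tracking depth:
  Position 0 '(': depth becomes 1
  Position 1 ')': depth becomes 0
  Position 2 '(': depth becomes 1
  Position 3 '(': depth becomes 2
  Position 4 ')': depth becomes 1
  Position 5 ')': depth becomes 0
  Position 6 '(': depth becomes 1
  Position 7 ')': depth becomes 0
  Position 8 '(': depth becomes 1
  Position 9 ')': depth becomes 0
  Position 10 '(': depth becomes 1
  Position 11 ')': depth becomes 0
  Position 12 '(': depth becomes 1
  Position 13 ')': depth becomes 0
  Position 14 '(': depth becomes 1
  Position 15 '(': depth becomes 2
  Position 16 ')': depth becomes 1
  Position 17 ')': depth becomes 0
Maximum depth reached: 2

2


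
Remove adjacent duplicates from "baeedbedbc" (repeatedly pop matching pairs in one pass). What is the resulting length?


Input: baeedbedbc
Stack-based adjacent duplicate removal:
  Read 'b': push. Stack: b
  Read 'a': push. Stack: ba
  Read 'e': push. Stack: bae
  Read 'e': matches stack top 'e' => pop. Stack: ba
  Read 'd': push. Stack: bad
  Read 'b': push. Stack: badb
  Read 'e': push. Stack: badbe
  Read 'd': push. Stack: badbed
  Read 'b': push. Stack: badbedb
  Read 'c': push. Stack: badbedbc
Final stack: "badbedbc" (length 8)

8


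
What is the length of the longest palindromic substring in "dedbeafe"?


Input: "dedbeafe"
Checking substrings for palindromes:
  [0:3] "ded" (len 3) => palindrome
Longest palindromic substring: "ded" with length 3

3


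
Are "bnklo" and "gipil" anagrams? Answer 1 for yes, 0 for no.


Strings: "bnklo", "gipil"
Sorted first:  bklno
Sorted second: giilp
Differ at position 0: 'b' vs 'g' => not anagrams

0


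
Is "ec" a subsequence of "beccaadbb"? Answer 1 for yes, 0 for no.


Check if "ec" is a subsequence of "beccaadbb"
Greedy scan:
  Position 0 ('b'): no match needed
  Position 1 ('e'): matches sub[0] = 'e'
  Position 2 ('c'): matches sub[1] = 'c'
  Position 3 ('c'): no match needed
  Position 4 ('a'): no match needed
  Position 5 ('a'): no match needed
  Position 6 ('d'): no match needed
  Position 7 ('b'): no match needed
  Position 8 ('b'): no match needed
All 2 characters matched => is a subsequence

1


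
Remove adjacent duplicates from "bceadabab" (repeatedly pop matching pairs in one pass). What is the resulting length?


Input: bceadabab
Stack-based adjacent duplicate removal:
  Read 'b': push. Stack: b
  Read 'c': push. Stack: bc
  Read 'e': push. Stack: bce
  Read 'a': push. Stack: bcea
  Read 'd': push. Stack: bcead
  Read 'a': push. Stack: bceada
  Read 'b': push. Stack: bceadab
  Read 'a': push. Stack: bceadaba
  Read 'b': push. Stack: bceadabab
Final stack: "bceadabab" (length 9)

9


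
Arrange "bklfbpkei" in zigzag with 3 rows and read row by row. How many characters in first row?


Zigzag "bklfbpkei" into 3 rows:
Placing characters:
  'b' => row 0
  'k' => row 1
  'l' => row 2
  'f' => row 1
  'b' => row 0
  'p' => row 1
  'k' => row 2
  'e' => row 1
  'i' => row 0
Rows:
  Row 0: "bbi"
  Row 1: "kfpe"
  Row 2: "lk"
First row length: 3

3


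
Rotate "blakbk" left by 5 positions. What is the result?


Input: "blakbk", rotate left by 5
First 5 characters: "blakb"
Remaining characters: "k"
Concatenate remaining + first: "k" + "blakb" = "kblakb"

kblakb


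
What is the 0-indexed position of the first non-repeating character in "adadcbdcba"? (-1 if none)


Input: adadcbdcba
Character frequencies:
  'a': 3
  'b': 2
  'c': 2
  'd': 3
Scanning left to right for freq == 1:
  Position 0 ('a'): freq=3, skip
  Position 1 ('d'): freq=3, skip
  Position 2 ('a'): freq=3, skip
  Position 3 ('d'): freq=3, skip
  Position 4 ('c'): freq=2, skip
  Position 5 ('b'): freq=2, skip
  Position 6 ('d'): freq=3, skip
  Position 7 ('c'): freq=2, skip
  Position 8 ('b'): freq=2, skip
  Position 9 ('a'): freq=3, skip
  No unique character found => answer = -1

-1


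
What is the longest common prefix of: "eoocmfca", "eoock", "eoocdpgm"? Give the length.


Words: eoocmfca, eoock, eoocdpgm
  Position 0: all 'e' => match
  Position 1: all 'o' => match
  Position 2: all 'o' => match
  Position 3: all 'c' => match
  Position 4: ('m', 'k', 'd') => mismatch, stop
LCP = "eooc" (length 4)

4


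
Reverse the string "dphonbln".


Input: dphonbln
Reading characters right to left:
  Position 7: 'n'
  Position 6: 'l'
  Position 5: 'b'
  Position 4: 'n'
  Position 3: 'o'
  Position 2: 'h'
  Position 1: 'p'
  Position 0: 'd'
Reversed: nlbnohpd

nlbnohpd


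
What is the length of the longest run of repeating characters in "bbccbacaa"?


Input: "bbccbacaa"
Scanning for longest run:
  Position 1 ('b'): continues run of 'b', length=2
  Position 2 ('c'): new char, reset run to 1
  Position 3 ('c'): continues run of 'c', length=2
  Position 4 ('b'): new char, reset run to 1
  Position 5 ('a'): new char, reset run to 1
  Position 6 ('c'): new char, reset run to 1
  Position 7 ('a'): new char, reset run to 1
  Position 8 ('a'): continues run of 'a', length=2
Longest run: 'b' with length 2

2


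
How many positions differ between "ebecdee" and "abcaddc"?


Comparing "ebecdee" and "abcaddc" position by position:
  Position 0: 'e' vs 'a' => DIFFER
  Position 1: 'b' vs 'b' => same
  Position 2: 'e' vs 'c' => DIFFER
  Position 3: 'c' vs 'a' => DIFFER
  Position 4: 'd' vs 'd' => same
  Position 5: 'e' vs 'd' => DIFFER
  Position 6: 'e' vs 'c' => DIFFER
Positions that differ: 5

5


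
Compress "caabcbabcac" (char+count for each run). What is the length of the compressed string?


Input: caabcbabcac
Runs:
  'c' x 1 => "c1"
  'a' x 2 => "a2"
  'b' x 1 => "b1"
  'c' x 1 => "c1"
  'b' x 1 => "b1"
  'a' x 1 => "a1"
  'b' x 1 => "b1"
  'c' x 1 => "c1"
  'a' x 1 => "a1"
  'c' x 1 => "c1"
Compressed: "c1a2b1c1b1a1b1c1a1c1"
Compressed length: 20

20


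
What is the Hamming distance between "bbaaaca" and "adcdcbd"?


Comparing "bbaaaca" and "adcdcbd" position by position:
  Position 0: 'b' vs 'a' => differ
  Position 1: 'b' vs 'd' => differ
  Position 2: 'a' vs 'c' => differ
  Position 3: 'a' vs 'd' => differ
  Position 4: 'a' vs 'c' => differ
  Position 5: 'c' vs 'b' => differ
  Position 6: 'a' vs 'd' => differ
Total differences (Hamming distance): 7

7


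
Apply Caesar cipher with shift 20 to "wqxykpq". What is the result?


Caesar cipher: shift "wqxykpq" by 20
  'w' (pos 22) + 20 = pos 16 = 'q'
  'q' (pos 16) + 20 = pos 10 = 'k'
  'x' (pos 23) + 20 = pos 17 = 'r'
  'y' (pos 24) + 20 = pos 18 = 's'
  'k' (pos 10) + 20 = pos 4 = 'e'
  'p' (pos 15) + 20 = pos 9 = 'j'
  'q' (pos 16) + 20 = pos 10 = 'k'
Result: qkrsejk

qkrsejk


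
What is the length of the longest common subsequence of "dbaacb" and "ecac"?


LCS of "dbaacb" and "ecac"
DP table:
           e    c    a    c
      0    0    0    0    0
  d   0    0    0    0    0
  b   0    0    0    0    0
  a   0    0    0    1    1
  a   0    0    0    1    1
  c   0    0    1    1    2
  b   0    0    1    1    2
LCS length = dp[6][4] = 2

2


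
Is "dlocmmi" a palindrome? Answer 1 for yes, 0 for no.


Input: dlocmmi
Reversed: immcold
  Compare pos 0 ('d') with pos 6 ('i'): MISMATCH
  Compare pos 1 ('l') with pos 5 ('m'): MISMATCH
  Compare pos 2 ('o') with pos 4 ('m'): MISMATCH
Result: not a palindrome

0


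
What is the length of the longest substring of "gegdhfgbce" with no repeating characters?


Input: "gegdhfgbce"
Sliding window (track last position of each char):
  Position 0 ('g'): window [0,0] length 1 -- new best
  Position 1 ('e'): window [0,1] length 2 -- new best
  Position 2 ('g'): repeat (last at 0), move window start to 1
  Position 2 ('g'): window [1,2] length 2
  Position 3 ('d'): window [1,3] length 3 -- new best
  Position 4 ('h'): window [1,4] length 4 -- new best
  Position 5 ('f'): window [1,5] length 5 -- new best
  Position 6 ('g'): repeat (last at 2), move window start to 3
  Position 6 ('g'): window [3,6] length 4
  Position 7 ('b'): window [3,7] length 5
  Position 8 ('c'): window [3,8] length 6 -- new best
  Position 9 ('e'): window [3,9] length 7 -- new best
Longest substring with no repeats: "dhfgbce" with length 7

7


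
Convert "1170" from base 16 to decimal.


Input: "1170" in base 16
Positional expansion:
  Digit '1' (value 1) x 16^3 = 4096
  Digit '1' (value 1) x 16^2 = 256
  Digit '7' (value 7) x 16^1 = 112
  Digit '0' (value 0) x 16^0 = 0
Sum = 4464

4464


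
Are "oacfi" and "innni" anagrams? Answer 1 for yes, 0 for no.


Strings: "oacfi", "innni"
Sorted first:  acfio
Sorted second: iinnn
Differ at position 0: 'a' vs 'i' => not anagrams

0


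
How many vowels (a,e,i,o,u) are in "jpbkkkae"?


Input: jpbkkkae
Checking each character:
  'j' at position 0: consonant
  'p' at position 1: consonant
  'b' at position 2: consonant
  'k' at position 3: consonant
  'k' at position 4: consonant
  'k' at position 5: consonant
  'a' at position 6: vowel (running total: 1)
  'e' at position 7: vowel (running total: 2)
Total vowels: 2

2


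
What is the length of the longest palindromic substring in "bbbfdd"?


Input: "bbbfdd"
Checking substrings for palindromes:
  [0:3] "bbb" (len 3) => palindrome
  [0:2] "bb" (len 2) => palindrome
  [1:3] "bb" (len 2) => palindrome
  [4:6] "dd" (len 2) => palindrome
Longest palindromic substring: "bbb" with length 3

3


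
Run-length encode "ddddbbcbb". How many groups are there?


Input: ddddbbcbb
Scanning for consecutive runs:
  Group 1: 'd' x 4 (positions 0-3)
  Group 2: 'b' x 2 (positions 4-5)
  Group 3: 'c' x 1 (positions 6-6)
  Group 4: 'b' x 2 (positions 7-8)
Total groups: 4

4


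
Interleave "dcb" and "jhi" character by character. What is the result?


Interleaving "dcb" and "jhi":
  Position 0: 'd' from first, 'j' from second => "dj"
  Position 1: 'c' from first, 'h' from second => "ch"
  Position 2: 'b' from first, 'i' from second => "bi"
Result: djchbi

djchbi


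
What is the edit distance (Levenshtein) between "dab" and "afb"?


Computing edit distance: "dab" -> "afb"
DP table:
           a    f    b
      0    1    2    3
  d   1    1    2    3
  a   2    1    2    3
  b   3    2    2    2
Edit distance = dp[3][3] = 2

2


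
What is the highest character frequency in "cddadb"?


Input: cddadb
Character counts:
  'a': 1
  'b': 1
  'c': 1
  'd': 3
Maximum frequency: 3

3


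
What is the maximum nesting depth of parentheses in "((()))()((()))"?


Input: "((()))()((()))"
Tracking depth:
  Position 0 '(': depth becomes 1
  Position 1 '(': depth becomes 2
  Position 2 '(': depth becomes 3
  Position 3 ')': depth becomes 2
  Position 4 ')': depth becomes 1
  Position 5 ')': depth becomes 0
  Position 6 '(': depth becomes 1
  Position 7 ')': depth becomes 0
  Position 8 '(': depth becomes 1
  Position 9 '(': depth becomes 2
  Position 10 '(': depth becomes 3
  Position 11 ')': depth becomes 2
  Position 12 ')': depth becomes 1
  Position 13 ')': depth becomes 0
Maximum depth reached: 3

3


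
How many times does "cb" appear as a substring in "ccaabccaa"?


Searching for "cb" in "ccaabccaa"
Scanning each position:
  Position 0: "cc" => no
  Position 1: "ca" => no
  Position 2: "aa" => no
  Position 3: "ab" => no
  Position 4: "bc" => no
  Position 5: "cc" => no
  Position 6: "ca" => no
  Position 7: "aa" => no
Total occurrences: 0

0


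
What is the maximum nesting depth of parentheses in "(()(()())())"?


Input: "(()(()())())"
Tracking depth:
  Position 0 '(': depth becomes 1
  Position 1 '(': depth becomes 2
  Position 2 ')': depth becomes 1
  Position 3 '(': depth becomes 2
  Position 4 '(': depth becomes 3
  Position 5 ')': depth becomes 2
  Position 6 '(': depth becomes 3
  Position 7 ')': depth becomes 2
  Position 8 ')': depth becomes 1
  Position 9 '(': depth becomes 2
  Position 10 ')': depth becomes 1
  Position 11 ')': depth becomes 0
Maximum depth reached: 3

3


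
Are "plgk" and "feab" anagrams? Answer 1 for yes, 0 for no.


Strings: "plgk", "feab"
Sorted first:  gklp
Sorted second: abef
Differ at position 0: 'g' vs 'a' => not anagrams

0


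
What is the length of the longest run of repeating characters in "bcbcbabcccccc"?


Input: "bcbcbabcccccc"
Scanning for longest run:
  Position 1 ('c'): new char, reset run to 1
  Position 2 ('b'): new char, reset run to 1
  Position 3 ('c'): new char, reset run to 1
  Position 4 ('b'): new char, reset run to 1
  Position 5 ('a'): new char, reset run to 1
  Position 6 ('b'): new char, reset run to 1
  Position 7 ('c'): new char, reset run to 1
  Position 8 ('c'): continues run of 'c', length=2
  Position 9 ('c'): continues run of 'c', length=3
  Position 10 ('c'): continues run of 'c', length=4
  Position 11 ('c'): continues run of 'c', length=5
  Position 12 ('c'): continues run of 'c', length=6
Longest run: 'c' with length 6

6


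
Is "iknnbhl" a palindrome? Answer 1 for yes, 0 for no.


Input: iknnbhl
Reversed: lhbnnki
  Compare pos 0 ('i') with pos 6 ('l'): MISMATCH
  Compare pos 1 ('k') with pos 5 ('h'): MISMATCH
  Compare pos 2 ('n') with pos 4 ('b'): MISMATCH
Result: not a palindrome

0


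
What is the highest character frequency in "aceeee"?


Input: aceeee
Character counts:
  'a': 1
  'c': 1
  'e': 4
Maximum frequency: 4

4


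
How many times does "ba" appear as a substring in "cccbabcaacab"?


Searching for "ba" in "cccbabcaacab"
Scanning each position:
  Position 0: "cc" => no
  Position 1: "cc" => no
  Position 2: "cb" => no
  Position 3: "ba" => MATCH
  Position 4: "ab" => no
  Position 5: "bc" => no
  Position 6: "ca" => no
  Position 7: "aa" => no
  Position 8: "ac" => no
  Position 9: "ca" => no
  Position 10: "ab" => no
Total occurrences: 1

1


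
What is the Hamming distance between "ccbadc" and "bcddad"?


Comparing "ccbadc" and "bcddad" position by position:
  Position 0: 'c' vs 'b' => differ
  Position 1: 'c' vs 'c' => same
  Position 2: 'b' vs 'd' => differ
  Position 3: 'a' vs 'd' => differ
  Position 4: 'd' vs 'a' => differ
  Position 5: 'c' vs 'd' => differ
Total differences (Hamming distance): 5

5


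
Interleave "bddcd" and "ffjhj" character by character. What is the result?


Interleaving "bddcd" and "ffjhj":
  Position 0: 'b' from first, 'f' from second => "bf"
  Position 1: 'd' from first, 'f' from second => "df"
  Position 2: 'd' from first, 'j' from second => "dj"
  Position 3: 'c' from first, 'h' from second => "ch"
  Position 4: 'd' from first, 'j' from second => "dj"
Result: bfdfdjchdj

bfdfdjchdj


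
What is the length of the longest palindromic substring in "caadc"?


Input: "caadc"
Checking substrings for palindromes:
  [1:3] "aa" (len 2) => palindrome
Longest palindromic substring: "aa" with length 2

2


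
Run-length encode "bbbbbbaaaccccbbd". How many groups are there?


Input: bbbbbbaaaccccbbd
Scanning for consecutive runs:
  Group 1: 'b' x 6 (positions 0-5)
  Group 2: 'a' x 3 (positions 6-8)
  Group 3: 'c' x 4 (positions 9-12)
  Group 4: 'b' x 2 (positions 13-14)
  Group 5: 'd' x 1 (positions 15-15)
Total groups: 5

5


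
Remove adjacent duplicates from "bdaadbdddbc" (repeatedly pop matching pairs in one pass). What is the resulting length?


Input: bdaadbdddbc
Stack-based adjacent duplicate removal:
  Read 'b': push. Stack: b
  Read 'd': push. Stack: bd
  Read 'a': push. Stack: bda
  Read 'a': matches stack top 'a' => pop. Stack: bd
  Read 'd': matches stack top 'd' => pop. Stack: b
  Read 'b': matches stack top 'b' => pop. Stack: (empty)
  Read 'd': push. Stack: d
  Read 'd': matches stack top 'd' => pop. Stack: (empty)
  Read 'd': push. Stack: d
  Read 'b': push. Stack: db
  Read 'c': push. Stack: dbc
Final stack: "dbc" (length 3)

3


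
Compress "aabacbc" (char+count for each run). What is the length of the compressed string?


Input: aabacbc
Runs:
  'a' x 2 => "a2"
  'b' x 1 => "b1"
  'a' x 1 => "a1"
  'c' x 1 => "c1"
  'b' x 1 => "b1"
  'c' x 1 => "c1"
Compressed: "a2b1a1c1b1c1"
Compressed length: 12

12


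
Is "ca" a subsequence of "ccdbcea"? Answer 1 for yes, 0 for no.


Check if "ca" is a subsequence of "ccdbcea"
Greedy scan:
  Position 0 ('c'): matches sub[0] = 'c'
  Position 1 ('c'): no match needed
  Position 2 ('d'): no match needed
  Position 3 ('b'): no match needed
  Position 4 ('c'): no match needed
  Position 5 ('e'): no match needed
  Position 6 ('a'): matches sub[1] = 'a'
All 2 characters matched => is a subsequence

1


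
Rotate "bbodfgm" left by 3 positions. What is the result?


Input: "bbodfgm", rotate left by 3
First 3 characters: "bbo"
Remaining characters: "dfgm"
Concatenate remaining + first: "dfgm" + "bbo" = "dfgmbbo"

dfgmbbo


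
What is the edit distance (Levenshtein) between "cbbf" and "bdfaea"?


Computing edit distance: "cbbf" -> "bdfaea"
DP table:
           b    d    f    a    e    a
      0    1    2    3    4    5    6
  c   1    1    2    3    4    5    6
  b   2    1    2    3    4    5    6
  b   3    2    2    3    4    5    6
  f   4    3    3    2    3    4    5
Edit distance = dp[4][6] = 5

5


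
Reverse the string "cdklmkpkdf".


Input: cdklmkpkdf
Reading characters right to left:
  Position 9: 'f'
  Position 8: 'd'
  Position 7: 'k'
  Position 6: 'p'
  Position 5: 'k'
  Position 4: 'm'
  Position 3: 'l'
  Position 2: 'k'
  Position 1: 'd'
  Position 0: 'c'
Reversed: fdkpkmlkdc

fdkpkmlkdc


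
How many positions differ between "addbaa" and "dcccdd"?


Comparing "addbaa" and "dcccdd" position by position:
  Position 0: 'a' vs 'd' => DIFFER
  Position 1: 'd' vs 'c' => DIFFER
  Position 2: 'd' vs 'c' => DIFFER
  Position 3: 'b' vs 'c' => DIFFER
  Position 4: 'a' vs 'd' => DIFFER
  Position 5: 'a' vs 'd' => DIFFER
Positions that differ: 6

6


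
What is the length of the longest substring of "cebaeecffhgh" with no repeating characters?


Input: "cebaeecffhgh"
Sliding window (track last position of each char):
  Position 0 ('c'): window [0,0] length 1 -- new best
  Position 1 ('e'): window [0,1] length 2 -- new best
  Position 2 ('b'): window [0,2] length 3 -- new best
  Position 3 ('a'): window [0,3] length 4 -- new best
  Position 4 ('e'): repeat (last at 1), move window start to 2
  Position 4 ('e'): window [2,4] length 3
  Position 5 ('e'): repeat (last at 4), move window start to 5
  Position 5 ('e'): window [5,5] length 1
  Position 6 ('c'): window [5,6] length 2
  Position 7 ('f'): window [5,7] length 3
  Position 8 ('f'): repeat (last at 7), move window start to 8
  Position 8 ('f'): window [8,8] length 1
  Position 9 ('h'): window [8,9] length 2
  Position 10 ('g'): window [8,10] length 3
  Position 11 ('h'): repeat (last at 9), move window start to 10
  Position 11 ('h'): window [10,11] length 2
Longest substring with no repeats: "ceba" with length 4

4


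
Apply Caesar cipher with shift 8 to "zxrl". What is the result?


Caesar cipher: shift "zxrl" by 8
  'z' (pos 25) + 8 = pos 7 = 'h'
  'x' (pos 23) + 8 = pos 5 = 'f'
  'r' (pos 17) + 8 = pos 25 = 'z'
  'l' (pos 11) + 8 = pos 19 = 't'
Result: hfzt

hfzt


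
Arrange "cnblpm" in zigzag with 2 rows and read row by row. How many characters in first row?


Zigzag "cnblpm" into 2 rows:
Placing characters:
  'c' => row 0
  'n' => row 1
  'b' => row 0
  'l' => row 1
  'p' => row 0
  'm' => row 1
Rows:
  Row 0: "cbp"
  Row 1: "nlm"
First row length: 3

3


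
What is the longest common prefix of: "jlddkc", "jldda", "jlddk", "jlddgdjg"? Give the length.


Words: jlddkc, jldda, jlddk, jlddgdjg
  Position 0: all 'j' => match
  Position 1: all 'l' => match
  Position 2: all 'd' => match
  Position 3: all 'd' => match
  Position 4: ('k', 'a', 'k', 'g') => mismatch, stop
LCP = "jldd" (length 4)

4


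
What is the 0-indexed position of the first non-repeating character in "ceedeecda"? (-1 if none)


Input: ceedeecda
Character frequencies:
  'a': 1
  'c': 2
  'd': 2
  'e': 4
Scanning left to right for freq == 1:
  Position 0 ('c'): freq=2, skip
  Position 1 ('e'): freq=4, skip
  Position 2 ('e'): freq=4, skip
  Position 3 ('d'): freq=2, skip
  Position 4 ('e'): freq=4, skip
  Position 5 ('e'): freq=4, skip
  Position 6 ('c'): freq=2, skip
  Position 7 ('d'): freq=2, skip
  Position 8 ('a'): unique! => answer = 8

8


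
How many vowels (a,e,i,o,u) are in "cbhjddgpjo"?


Input: cbhjddgpjo
Checking each character:
  'c' at position 0: consonant
  'b' at position 1: consonant
  'h' at position 2: consonant
  'j' at position 3: consonant
  'd' at position 4: consonant
  'd' at position 5: consonant
  'g' at position 6: consonant
  'p' at position 7: consonant
  'j' at position 8: consonant
  'o' at position 9: vowel (running total: 1)
Total vowels: 1

1


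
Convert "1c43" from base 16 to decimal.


Input: "1c43" in base 16
Positional expansion:
  Digit '1' (value 1) x 16^3 = 4096
  Digit 'c' (value 12) x 16^2 = 3072
  Digit '4' (value 4) x 16^1 = 64
  Digit '3' (value 3) x 16^0 = 3
Sum = 7235

7235


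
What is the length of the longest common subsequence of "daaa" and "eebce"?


LCS of "daaa" and "eebce"
DP table:
           e    e    b    c    e
      0    0    0    0    0    0
  d   0    0    0    0    0    0
  a   0    0    0    0    0    0
  a   0    0    0    0    0    0
  a   0    0    0    0    0    0
LCS length = dp[4][5] = 0

0


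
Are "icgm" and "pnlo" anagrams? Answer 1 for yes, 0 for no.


Strings: "icgm", "pnlo"
Sorted first:  cgim
Sorted second: lnop
Differ at position 0: 'c' vs 'l' => not anagrams

0


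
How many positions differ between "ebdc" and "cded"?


Comparing "ebdc" and "cded" position by position:
  Position 0: 'e' vs 'c' => DIFFER
  Position 1: 'b' vs 'd' => DIFFER
  Position 2: 'd' vs 'e' => DIFFER
  Position 3: 'c' vs 'd' => DIFFER
Positions that differ: 4

4


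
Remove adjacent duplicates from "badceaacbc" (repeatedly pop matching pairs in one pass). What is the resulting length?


Input: badceaacbc
Stack-based adjacent duplicate removal:
  Read 'b': push. Stack: b
  Read 'a': push. Stack: ba
  Read 'd': push. Stack: bad
  Read 'c': push. Stack: badc
  Read 'e': push. Stack: badce
  Read 'a': push. Stack: badcea
  Read 'a': matches stack top 'a' => pop. Stack: badce
  Read 'c': push. Stack: badcec
  Read 'b': push. Stack: badcecb
  Read 'c': push. Stack: badcecbc
Final stack: "badcecbc" (length 8)

8


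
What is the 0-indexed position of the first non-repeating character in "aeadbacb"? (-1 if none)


Input: aeadbacb
Character frequencies:
  'a': 3
  'b': 2
  'c': 1
  'd': 1
  'e': 1
Scanning left to right for freq == 1:
  Position 0 ('a'): freq=3, skip
  Position 1 ('e'): unique! => answer = 1

1


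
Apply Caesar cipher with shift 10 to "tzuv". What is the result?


Caesar cipher: shift "tzuv" by 10
  't' (pos 19) + 10 = pos 3 = 'd'
  'z' (pos 25) + 10 = pos 9 = 'j'
  'u' (pos 20) + 10 = pos 4 = 'e'
  'v' (pos 21) + 10 = pos 5 = 'f'
Result: djef

djef


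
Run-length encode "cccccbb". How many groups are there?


Input: cccccbb
Scanning for consecutive runs:
  Group 1: 'c' x 5 (positions 0-4)
  Group 2: 'b' x 2 (positions 5-6)
Total groups: 2

2


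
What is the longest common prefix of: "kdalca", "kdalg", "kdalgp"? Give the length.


Words: kdalca, kdalg, kdalgp
  Position 0: all 'k' => match
  Position 1: all 'd' => match
  Position 2: all 'a' => match
  Position 3: all 'l' => match
  Position 4: ('c', 'g', 'g') => mismatch, stop
LCP = "kdal" (length 4)

4


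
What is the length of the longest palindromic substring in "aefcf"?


Input: "aefcf"
Checking substrings for palindromes:
  [2:5] "fcf" (len 3) => palindrome
Longest palindromic substring: "fcf" with length 3

3


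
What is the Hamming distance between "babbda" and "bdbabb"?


Comparing "babbda" and "bdbabb" position by position:
  Position 0: 'b' vs 'b' => same
  Position 1: 'a' vs 'd' => differ
  Position 2: 'b' vs 'b' => same
  Position 3: 'b' vs 'a' => differ
  Position 4: 'd' vs 'b' => differ
  Position 5: 'a' vs 'b' => differ
Total differences (Hamming distance): 4

4


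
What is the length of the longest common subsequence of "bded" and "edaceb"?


LCS of "bded" and "edaceb"
DP table:
           e    d    a    c    e    b
      0    0    0    0    0    0    0
  b   0    0    0    0    0    0    1
  d   0    0    1    1    1    1    1
  e   0    1    1    1    1    2    2
  d   0    1    2    2    2    2    2
LCS length = dp[4][6] = 2

2


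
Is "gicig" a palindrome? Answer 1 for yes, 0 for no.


Input: gicig
Reversed: gicig
  Compare pos 0 ('g') with pos 4 ('g'): match
  Compare pos 1 ('i') with pos 3 ('i'): match
Result: palindrome

1


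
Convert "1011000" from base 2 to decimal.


Input: "1011000" in base 2
Positional expansion:
  Digit '1' (value 1) x 2^6 = 64
  Digit '0' (value 0) x 2^5 = 0
  Digit '1' (value 1) x 2^4 = 16
  Digit '1' (value 1) x 2^3 = 8
  Digit '0' (value 0) x 2^2 = 0
  Digit '0' (value 0) x 2^1 = 0
  Digit '0' (value 0) x 2^0 = 0
Sum = 88

88


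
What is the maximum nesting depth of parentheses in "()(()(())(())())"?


Input: "()(()(())(())())"
Tracking depth:
  Position 0 '(': depth becomes 1
  Position 1 ')': depth becomes 0
  Position 2 '(': depth becomes 1
  Position 3 '(': depth becomes 2
  Position 4 ')': depth becomes 1
  Position 5 '(': depth becomes 2
  Position 6 '(': depth becomes 3
  Position 7 ')': depth becomes 2
  Position 8 ')': depth becomes 1
  Position 9 '(': depth becomes 2
  Position 10 '(': depth becomes 3
  Position 11 ')': depth becomes 2
  Position 12 ')': depth becomes 1
  Position 13 '(': depth becomes 2
  Position 14 ')': depth becomes 1
  Position 15 ')': depth becomes 0
Maximum depth reached: 3

3


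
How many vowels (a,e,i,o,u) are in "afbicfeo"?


Input: afbicfeo
Checking each character:
  'a' at position 0: vowel (running total: 1)
  'f' at position 1: consonant
  'b' at position 2: consonant
  'i' at position 3: vowel (running total: 2)
  'c' at position 4: consonant
  'f' at position 5: consonant
  'e' at position 6: vowel (running total: 3)
  'o' at position 7: vowel (running total: 4)
Total vowels: 4

4


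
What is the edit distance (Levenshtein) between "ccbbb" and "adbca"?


Computing edit distance: "ccbbb" -> "adbca"
DP table:
           a    d    b    c    a
      0    1    2    3    4    5
  c   1    1    2    3    3    4
  c   2    2    2    3    3    4
  b   3    3    3    2    3    4
  b   4    4    4    3    3    4
  b   5    5    5    4    4    4
Edit distance = dp[5][5] = 4

4


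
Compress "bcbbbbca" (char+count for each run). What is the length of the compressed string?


Input: bcbbbbca
Runs:
  'b' x 1 => "b1"
  'c' x 1 => "c1"
  'b' x 4 => "b4"
  'c' x 1 => "c1"
  'a' x 1 => "a1"
Compressed: "b1c1b4c1a1"
Compressed length: 10

10


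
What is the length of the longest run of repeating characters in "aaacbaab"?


Input: "aaacbaab"
Scanning for longest run:
  Position 1 ('a'): continues run of 'a', length=2
  Position 2 ('a'): continues run of 'a', length=3
  Position 3 ('c'): new char, reset run to 1
  Position 4 ('b'): new char, reset run to 1
  Position 5 ('a'): new char, reset run to 1
  Position 6 ('a'): continues run of 'a', length=2
  Position 7 ('b'): new char, reset run to 1
Longest run: 'a' with length 3

3


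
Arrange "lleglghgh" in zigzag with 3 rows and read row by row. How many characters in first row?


Zigzag "lleglghgh" into 3 rows:
Placing characters:
  'l' => row 0
  'l' => row 1
  'e' => row 2
  'g' => row 1
  'l' => row 0
  'g' => row 1
  'h' => row 2
  'g' => row 1
  'h' => row 0
Rows:
  Row 0: "llh"
  Row 1: "lggg"
  Row 2: "eh"
First row length: 3

3


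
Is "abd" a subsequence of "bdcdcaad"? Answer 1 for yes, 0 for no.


Check if "abd" is a subsequence of "bdcdcaad"
Greedy scan:
  Position 0 ('b'): no match needed
  Position 1 ('d'): no match needed
  Position 2 ('c'): no match needed
  Position 3 ('d'): no match needed
  Position 4 ('c'): no match needed
  Position 5 ('a'): matches sub[0] = 'a'
  Position 6 ('a'): no match needed
  Position 7 ('d'): no match needed
Only matched 1/3 characters => not a subsequence

0


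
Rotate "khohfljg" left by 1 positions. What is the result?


Input: "khohfljg", rotate left by 1
First 1 characters: "k"
Remaining characters: "hohfljg"
Concatenate remaining + first: "hohfljg" + "k" = "hohfljgk"

hohfljgk


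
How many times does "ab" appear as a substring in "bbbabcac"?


Searching for "ab" in "bbbabcac"
Scanning each position:
  Position 0: "bb" => no
  Position 1: "bb" => no
  Position 2: "ba" => no
  Position 3: "ab" => MATCH
  Position 4: "bc" => no
  Position 5: "ca" => no
  Position 6: "ac" => no
Total occurrences: 1

1


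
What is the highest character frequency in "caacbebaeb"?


Input: caacbebaeb
Character counts:
  'a': 3
  'b': 3
  'c': 2
  'e': 2
Maximum frequency: 3

3


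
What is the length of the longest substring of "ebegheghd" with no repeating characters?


Input: "ebegheghd"
Sliding window (track last position of each char):
  Position 0 ('e'): window [0,0] length 1 -- new best
  Position 1 ('b'): window [0,1] length 2 -- new best
  Position 2 ('e'): repeat (last at 0), move window start to 1
  Position 2 ('e'): window [1,2] length 2
  Position 3 ('g'): window [1,3] length 3 -- new best
  Position 4 ('h'): window [1,4] length 4 -- new best
  Position 5 ('e'): repeat (last at 2), move window start to 3
  Position 5 ('e'): window [3,5] length 3
  Position 6 ('g'): repeat (last at 3), move window start to 4
  Position 6 ('g'): window [4,6] length 3
  Position 7 ('h'): repeat (last at 4), move window start to 5
  Position 7 ('h'): window [5,7] length 3
  Position 8 ('d'): window [5,8] length 4
Longest substring with no repeats: "begh" with length 4

4


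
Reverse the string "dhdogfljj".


Input: dhdogfljj
Reading characters right to left:
  Position 8: 'j'
  Position 7: 'j'
  Position 6: 'l'
  Position 5: 'f'
  Position 4: 'g'
  Position 3: 'o'
  Position 2: 'd'
  Position 1: 'h'
  Position 0: 'd'
Reversed: jjlfgodhd

jjlfgodhd


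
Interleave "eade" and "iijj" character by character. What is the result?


Interleaving "eade" and "iijj":
  Position 0: 'e' from first, 'i' from second => "ei"
  Position 1: 'a' from first, 'i' from second => "ai"
  Position 2: 'd' from first, 'j' from second => "dj"
  Position 3: 'e' from first, 'j' from second => "ej"
Result: eiaidjej

eiaidjej


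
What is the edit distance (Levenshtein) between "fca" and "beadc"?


Computing edit distance: "fca" -> "beadc"
DP table:
           b    e    a    d    c
      0    1    2    3    4    5
  f   1    1    2    3    4    5
  c   2    2    2    3    4    4
  a   3    3    3    2    3    4
Edit distance = dp[3][5] = 4

4


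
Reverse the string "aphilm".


Input: aphilm
Reading characters right to left:
  Position 5: 'm'
  Position 4: 'l'
  Position 3: 'i'
  Position 2: 'h'
  Position 1: 'p'
  Position 0: 'a'
Reversed: mlihpa

mlihpa


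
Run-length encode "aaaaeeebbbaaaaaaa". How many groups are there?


Input: aaaaeeebbbaaaaaaa
Scanning for consecutive runs:
  Group 1: 'a' x 4 (positions 0-3)
  Group 2: 'e' x 3 (positions 4-6)
  Group 3: 'b' x 3 (positions 7-9)
  Group 4: 'a' x 7 (positions 10-16)
Total groups: 4

4


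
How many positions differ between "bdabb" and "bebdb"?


Comparing "bdabb" and "bebdb" position by position:
  Position 0: 'b' vs 'b' => same
  Position 1: 'd' vs 'e' => DIFFER
  Position 2: 'a' vs 'b' => DIFFER
  Position 3: 'b' vs 'd' => DIFFER
  Position 4: 'b' vs 'b' => same
Positions that differ: 3

3


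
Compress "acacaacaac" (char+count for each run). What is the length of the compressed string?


Input: acacaacaac
Runs:
  'a' x 1 => "a1"
  'c' x 1 => "c1"
  'a' x 1 => "a1"
  'c' x 1 => "c1"
  'a' x 2 => "a2"
  'c' x 1 => "c1"
  'a' x 2 => "a2"
  'c' x 1 => "c1"
Compressed: "a1c1a1c1a2c1a2c1"
Compressed length: 16

16


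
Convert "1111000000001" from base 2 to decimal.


Input: "1111000000001" in base 2
Positional expansion:
  Digit '1' (value 1) x 2^12 = 4096
  Digit '1' (value 1) x 2^11 = 2048
  Digit '1' (value 1) x 2^10 = 1024
  Digit '1' (value 1) x 2^9 = 512
  Digit '0' (value 0) x 2^8 = 0
  Digit '0' (value 0) x 2^7 = 0
  Digit '0' (value 0) x 2^6 = 0
  Digit '0' (value 0) x 2^5 = 0
  Digit '0' (value 0) x 2^4 = 0
  Digit '0' (value 0) x 2^3 = 0
  Digit '0' (value 0) x 2^2 = 0
  Digit '0' (value 0) x 2^1 = 0
  Digit '1' (value 1) x 2^0 = 1
Sum = 7681

7681


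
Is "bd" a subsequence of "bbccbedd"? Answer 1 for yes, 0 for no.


Check if "bd" is a subsequence of "bbccbedd"
Greedy scan:
  Position 0 ('b'): matches sub[0] = 'b'
  Position 1 ('b'): no match needed
  Position 2 ('c'): no match needed
  Position 3 ('c'): no match needed
  Position 4 ('b'): no match needed
  Position 5 ('e'): no match needed
  Position 6 ('d'): matches sub[1] = 'd'
  Position 7 ('d'): no match needed
All 2 characters matched => is a subsequence

1


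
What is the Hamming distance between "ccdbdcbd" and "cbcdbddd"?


Comparing "ccdbdcbd" and "cbcdbddd" position by position:
  Position 0: 'c' vs 'c' => same
  Position 1: 'c' vs 'b' => differ
  Position 2: 'd' vs 'c' => differ
  Position 3: 'b' vs 'd' => differ
  Position 4: 'd' vs 'b' => differ
  Position 5: 'c' vs 'd' => differ
  Position 6: 'b' vs 'd' => differ
  Position 7: 'd' vs 'd' => same
Total differences (Hamming distance): 6

6


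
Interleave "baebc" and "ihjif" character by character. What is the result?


Interleaving "baebc" and "ihjif":
  Position 0: 'b' from first, 'i' from second => "bi"
  Position 1: 'a' from first, 'h' from second => "ah"
  Position 2: 'e' from first, 'j' from second => "ej"
  Position 3: 'b' from first, 'i' from second => "bi"
  Position 4: 'c' from first, 'f' from second => "cf"
Result: biahejbicf

biahejbicf
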